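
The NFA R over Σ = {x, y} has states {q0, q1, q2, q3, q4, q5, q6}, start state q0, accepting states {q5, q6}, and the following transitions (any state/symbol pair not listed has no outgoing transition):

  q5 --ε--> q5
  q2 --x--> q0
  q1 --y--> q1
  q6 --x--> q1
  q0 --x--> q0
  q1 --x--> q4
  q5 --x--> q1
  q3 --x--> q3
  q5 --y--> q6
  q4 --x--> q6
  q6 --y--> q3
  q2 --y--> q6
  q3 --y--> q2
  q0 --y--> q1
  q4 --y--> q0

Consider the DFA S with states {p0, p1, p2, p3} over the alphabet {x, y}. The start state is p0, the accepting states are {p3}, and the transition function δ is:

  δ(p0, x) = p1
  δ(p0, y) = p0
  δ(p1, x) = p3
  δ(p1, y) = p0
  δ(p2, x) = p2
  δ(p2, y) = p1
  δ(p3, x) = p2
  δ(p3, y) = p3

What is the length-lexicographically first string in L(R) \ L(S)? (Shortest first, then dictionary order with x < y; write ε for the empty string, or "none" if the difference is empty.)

xxyxx

The string xxyxx is accepted by R but not by S.
No shorter string lies in the difference, and xxyxx is the lexicographically first length-5 string in L(R) \ L(S).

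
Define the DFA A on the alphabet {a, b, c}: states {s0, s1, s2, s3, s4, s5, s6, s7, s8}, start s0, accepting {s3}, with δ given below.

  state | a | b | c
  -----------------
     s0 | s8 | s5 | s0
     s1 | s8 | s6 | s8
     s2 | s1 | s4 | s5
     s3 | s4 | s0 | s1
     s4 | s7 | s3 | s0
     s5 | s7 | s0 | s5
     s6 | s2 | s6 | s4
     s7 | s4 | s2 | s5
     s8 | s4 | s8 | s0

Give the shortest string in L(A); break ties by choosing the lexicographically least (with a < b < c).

A breadth-first search from s0 reaches an accepting state first via the path s0 → s8 → s4 → s3 on input aab.
No string of length < 3 is accepted (BFS exhausts all shorter strings without reaching an accepting state), and aab is the lexicographically least accepting string of length 3.

aab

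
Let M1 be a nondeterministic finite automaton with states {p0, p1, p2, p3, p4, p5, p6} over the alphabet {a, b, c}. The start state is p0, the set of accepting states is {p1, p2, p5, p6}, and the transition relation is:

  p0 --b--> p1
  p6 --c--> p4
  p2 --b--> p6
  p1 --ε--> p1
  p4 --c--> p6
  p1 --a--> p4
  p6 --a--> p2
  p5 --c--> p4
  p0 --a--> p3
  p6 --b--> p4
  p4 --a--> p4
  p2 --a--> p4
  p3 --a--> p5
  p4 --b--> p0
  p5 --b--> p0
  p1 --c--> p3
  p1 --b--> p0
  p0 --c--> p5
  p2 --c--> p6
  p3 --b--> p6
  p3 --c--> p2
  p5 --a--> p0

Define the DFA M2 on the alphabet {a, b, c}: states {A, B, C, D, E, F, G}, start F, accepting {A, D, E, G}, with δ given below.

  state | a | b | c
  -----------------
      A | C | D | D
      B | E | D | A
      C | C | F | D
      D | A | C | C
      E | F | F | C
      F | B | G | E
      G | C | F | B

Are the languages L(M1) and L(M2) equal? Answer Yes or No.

Yes

Exploring the product automaton M1 × M2 from the start pair (p0, F), following both machines on each input symbol, reaches 7 state pairs: (p0, F), (p3, B), (p1, G), (p5, E), (p6, D), (p2, A), (p4, C).
M1 accepts in {p1, p2, p5, p6} and M2 accepts in {A, D, E, G}. In every reachable pair the two components are either both accepting — (p1, G), (p5, E), (p6, D), (p2, A) — or both non-accepting, so no string is accepted by exactly one of the machines: L(M1) \ L(M2) and L(M2) \ L(M1) are both empty.
Hence every string is accepted by M1 iff it is accepted by M2, and the two languages coincide.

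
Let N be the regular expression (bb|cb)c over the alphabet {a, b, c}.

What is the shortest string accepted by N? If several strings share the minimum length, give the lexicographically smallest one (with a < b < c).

By inspection of the expression, no string of length less than 3 matches, and bbc is the lexicographically first match of length 3.

bbc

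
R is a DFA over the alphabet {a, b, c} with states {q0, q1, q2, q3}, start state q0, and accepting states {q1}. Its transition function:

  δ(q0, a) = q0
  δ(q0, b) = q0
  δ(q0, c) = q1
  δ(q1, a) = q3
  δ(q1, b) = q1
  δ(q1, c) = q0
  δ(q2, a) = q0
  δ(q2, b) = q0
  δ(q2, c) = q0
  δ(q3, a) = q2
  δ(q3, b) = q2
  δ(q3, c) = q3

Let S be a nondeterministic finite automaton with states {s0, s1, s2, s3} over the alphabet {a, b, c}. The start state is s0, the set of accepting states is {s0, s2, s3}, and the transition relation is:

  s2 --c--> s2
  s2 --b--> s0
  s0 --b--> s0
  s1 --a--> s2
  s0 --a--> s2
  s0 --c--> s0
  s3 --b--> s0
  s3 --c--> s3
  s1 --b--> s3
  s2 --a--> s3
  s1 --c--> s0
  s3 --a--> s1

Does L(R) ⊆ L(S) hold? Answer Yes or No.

Exploring the product automaton R × S from the start pair (q0, s0), following both machines on each input symbol, reaches 15 state pairs: (q0, s0), (q0, s2), (q1, s0), (q0, s3), (q1, s2), (q3, s2), (q0, s1), (q1, s3), (q3, s3), (q2, s3), (q2, s0), (q3, s1), (q2, s1), (q2, s2), (q3, s0).
R accepts in {q1} and S accepts in {s0, s2, s3}. The reachable pairs whose R-component is accepting are (q1, s0), (q1, s2), (q1, s3); in each of them the S-component is accepting too, so the product for L(R) \ L(S) (R-component accepting, S-component rejecting) has no reachable accepting pair and the difference is empty.
Hence every string in L(R) is also in L(S).

Yes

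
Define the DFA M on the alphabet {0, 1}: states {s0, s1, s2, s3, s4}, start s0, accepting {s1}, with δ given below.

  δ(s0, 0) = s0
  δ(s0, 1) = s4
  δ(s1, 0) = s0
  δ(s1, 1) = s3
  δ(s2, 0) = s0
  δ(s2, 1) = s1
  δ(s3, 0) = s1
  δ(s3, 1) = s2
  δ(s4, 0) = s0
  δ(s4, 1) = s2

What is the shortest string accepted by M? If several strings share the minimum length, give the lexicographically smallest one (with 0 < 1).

A breadth-first search from s0 reaches an accepting state first via the path s0 → s4 → s2 → s1 on input 111.
No string of length < 3 is accepted (BFS exhausts all shorter strings without reaching an accepting state), and 111 is the lexicographically least accepting string of length 3.

111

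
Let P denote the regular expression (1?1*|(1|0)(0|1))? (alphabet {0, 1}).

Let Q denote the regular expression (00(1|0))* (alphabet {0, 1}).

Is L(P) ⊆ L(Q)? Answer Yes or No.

The string 1 is in L(P) but not in L(Q).
So L(P) ⊄ L(Q).

No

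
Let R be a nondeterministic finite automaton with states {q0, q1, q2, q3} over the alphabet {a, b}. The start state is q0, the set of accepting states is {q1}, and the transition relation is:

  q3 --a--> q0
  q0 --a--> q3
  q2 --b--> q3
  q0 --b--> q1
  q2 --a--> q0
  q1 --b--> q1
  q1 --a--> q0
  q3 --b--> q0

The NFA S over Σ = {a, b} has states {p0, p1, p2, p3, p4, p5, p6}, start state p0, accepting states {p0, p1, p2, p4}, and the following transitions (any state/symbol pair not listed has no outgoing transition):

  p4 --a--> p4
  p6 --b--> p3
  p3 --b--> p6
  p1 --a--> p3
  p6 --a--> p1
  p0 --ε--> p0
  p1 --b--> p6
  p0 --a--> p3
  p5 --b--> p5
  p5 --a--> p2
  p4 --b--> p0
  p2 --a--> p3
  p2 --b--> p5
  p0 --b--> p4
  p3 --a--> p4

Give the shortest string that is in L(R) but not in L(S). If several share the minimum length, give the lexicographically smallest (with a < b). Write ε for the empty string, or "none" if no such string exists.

The string abb is accepted by R but not by S.
No shorter string lies in the difference, and abb is the lexicographically first length-3 string in L(R) \ L(S).

abb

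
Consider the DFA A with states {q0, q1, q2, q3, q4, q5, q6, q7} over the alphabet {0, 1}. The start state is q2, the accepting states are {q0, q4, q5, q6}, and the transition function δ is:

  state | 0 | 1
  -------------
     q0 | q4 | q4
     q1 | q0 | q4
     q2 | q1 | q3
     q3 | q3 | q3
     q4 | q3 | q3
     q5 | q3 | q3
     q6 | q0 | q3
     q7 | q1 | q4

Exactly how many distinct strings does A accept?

The useful subgraph on states {q0, q1, q2, q4} is acyclic, so L(A) is finite; the longest accepting path visits 4 useful states, giving maximum string length 3.
Counting accepting paths from q2 by length: 2 of length 2, 2 of length 3. Total 4.

4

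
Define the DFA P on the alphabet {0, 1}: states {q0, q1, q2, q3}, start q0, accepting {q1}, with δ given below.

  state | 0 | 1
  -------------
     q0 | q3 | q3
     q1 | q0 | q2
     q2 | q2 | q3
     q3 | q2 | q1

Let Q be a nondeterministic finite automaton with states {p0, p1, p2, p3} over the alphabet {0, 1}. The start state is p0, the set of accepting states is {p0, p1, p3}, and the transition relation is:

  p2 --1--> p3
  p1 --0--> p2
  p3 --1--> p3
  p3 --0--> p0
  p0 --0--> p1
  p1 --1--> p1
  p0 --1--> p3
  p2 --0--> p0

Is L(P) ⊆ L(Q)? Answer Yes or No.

Exploring the product automaton P × Q from the start pair (q0, p0), following both machines on each input symbol, reaches 11 state pairs: (q0, p0), (q3, p1), (q3, p3), (q2, p2), (q1, p1), (q2, p0), (q1, p3), (q0, p2), (q2, p1), (q2, p3), (q3, p0).
P accepts in {q1} and Q accepts in {p0, p1, p3}. The reachable pairs whose P-component is accepting are (q1, p1), (q1, p3); in each of them the Q-component is accepting too, so the product for L(P) \ L(Q) (P-component accepting, Q-component rejecting) has no reachable accepting pair and the difference is empty.
Hence every string in L(P) is also in L(Q).

Yes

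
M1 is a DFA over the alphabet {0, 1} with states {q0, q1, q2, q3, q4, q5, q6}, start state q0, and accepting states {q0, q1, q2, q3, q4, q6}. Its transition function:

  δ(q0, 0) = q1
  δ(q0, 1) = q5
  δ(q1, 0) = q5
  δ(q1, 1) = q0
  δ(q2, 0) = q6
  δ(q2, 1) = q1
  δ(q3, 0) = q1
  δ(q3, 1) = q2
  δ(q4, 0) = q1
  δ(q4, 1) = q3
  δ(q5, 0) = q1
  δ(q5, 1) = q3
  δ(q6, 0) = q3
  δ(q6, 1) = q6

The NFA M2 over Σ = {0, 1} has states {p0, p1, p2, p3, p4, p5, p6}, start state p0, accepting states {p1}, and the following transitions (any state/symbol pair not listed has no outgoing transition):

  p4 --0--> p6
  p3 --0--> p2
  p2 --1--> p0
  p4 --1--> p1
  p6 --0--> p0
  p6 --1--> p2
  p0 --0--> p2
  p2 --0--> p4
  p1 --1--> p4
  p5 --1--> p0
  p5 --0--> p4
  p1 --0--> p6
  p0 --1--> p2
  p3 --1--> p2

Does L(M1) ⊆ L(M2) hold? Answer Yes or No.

No

The empty string ε is in L(M1) but not in L(M2).
So L(M1) ⊄ L(M2).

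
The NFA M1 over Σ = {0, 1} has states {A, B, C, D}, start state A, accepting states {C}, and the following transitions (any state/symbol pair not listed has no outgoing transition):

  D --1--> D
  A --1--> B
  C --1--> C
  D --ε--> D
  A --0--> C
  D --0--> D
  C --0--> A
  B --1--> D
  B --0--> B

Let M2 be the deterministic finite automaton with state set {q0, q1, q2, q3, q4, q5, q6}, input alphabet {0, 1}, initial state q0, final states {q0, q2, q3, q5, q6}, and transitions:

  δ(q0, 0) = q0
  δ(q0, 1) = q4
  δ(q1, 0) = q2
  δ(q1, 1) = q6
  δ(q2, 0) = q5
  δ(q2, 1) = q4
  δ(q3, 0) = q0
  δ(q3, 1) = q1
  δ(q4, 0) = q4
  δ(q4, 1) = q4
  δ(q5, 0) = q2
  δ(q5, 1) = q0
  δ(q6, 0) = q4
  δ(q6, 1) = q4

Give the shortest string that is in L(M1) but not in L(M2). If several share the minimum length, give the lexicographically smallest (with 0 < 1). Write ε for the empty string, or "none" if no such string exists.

01

The string 01 is accepted by M1 but not by M2.
No shorter string lies in the difference, and 01 is the lexicographically first length-2 string in L(M1) \ L(M2).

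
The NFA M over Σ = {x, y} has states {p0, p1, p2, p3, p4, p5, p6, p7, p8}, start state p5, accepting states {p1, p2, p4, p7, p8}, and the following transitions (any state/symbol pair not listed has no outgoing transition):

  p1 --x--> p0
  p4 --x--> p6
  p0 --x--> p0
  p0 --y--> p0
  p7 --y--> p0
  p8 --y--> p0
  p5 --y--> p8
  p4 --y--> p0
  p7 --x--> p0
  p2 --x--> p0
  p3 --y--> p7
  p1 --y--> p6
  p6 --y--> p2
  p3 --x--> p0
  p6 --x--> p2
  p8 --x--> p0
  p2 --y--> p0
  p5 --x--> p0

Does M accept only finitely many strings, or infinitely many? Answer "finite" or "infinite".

The useful states (reachable from p5 and able to reach an accepting state) are {p5, p8}.
Restricted to these states the transition graph has no cycle, so every accepting path has bounded length and L is finite.

finite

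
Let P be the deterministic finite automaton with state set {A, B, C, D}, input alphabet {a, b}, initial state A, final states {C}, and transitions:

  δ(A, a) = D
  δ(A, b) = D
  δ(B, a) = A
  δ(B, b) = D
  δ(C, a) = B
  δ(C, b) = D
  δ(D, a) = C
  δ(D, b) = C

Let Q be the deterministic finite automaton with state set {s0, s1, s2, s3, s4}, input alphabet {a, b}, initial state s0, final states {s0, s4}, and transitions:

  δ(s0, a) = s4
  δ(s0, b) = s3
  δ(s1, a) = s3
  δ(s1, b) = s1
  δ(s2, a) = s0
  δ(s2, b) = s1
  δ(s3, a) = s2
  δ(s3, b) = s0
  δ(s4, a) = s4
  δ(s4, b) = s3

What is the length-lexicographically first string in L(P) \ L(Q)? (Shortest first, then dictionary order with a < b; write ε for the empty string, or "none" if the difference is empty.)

ab

The string ab is accepted by P but not by Q.
No shorter string lies in the difference, and ab is the lexicographically first length-2 string in L(P) \ L(Q).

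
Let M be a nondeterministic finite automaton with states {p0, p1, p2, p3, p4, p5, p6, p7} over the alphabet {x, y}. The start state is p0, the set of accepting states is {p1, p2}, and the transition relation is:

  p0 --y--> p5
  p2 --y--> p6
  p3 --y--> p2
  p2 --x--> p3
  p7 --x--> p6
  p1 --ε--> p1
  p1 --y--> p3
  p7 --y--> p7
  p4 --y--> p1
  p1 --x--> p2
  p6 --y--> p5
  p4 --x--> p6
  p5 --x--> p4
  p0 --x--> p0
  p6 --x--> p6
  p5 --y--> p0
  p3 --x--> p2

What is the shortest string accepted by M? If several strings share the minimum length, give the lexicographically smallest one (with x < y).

yxy

A breadth-first search from p0 reaches an accepting state first via the path p0 → p5 → p4 → p1 on input yxy.
No string of length < 3 is accepted (BFS exhausts all shorter strings without reaching an accepting state), and yxy is the lexicographically least accepting string of length 3.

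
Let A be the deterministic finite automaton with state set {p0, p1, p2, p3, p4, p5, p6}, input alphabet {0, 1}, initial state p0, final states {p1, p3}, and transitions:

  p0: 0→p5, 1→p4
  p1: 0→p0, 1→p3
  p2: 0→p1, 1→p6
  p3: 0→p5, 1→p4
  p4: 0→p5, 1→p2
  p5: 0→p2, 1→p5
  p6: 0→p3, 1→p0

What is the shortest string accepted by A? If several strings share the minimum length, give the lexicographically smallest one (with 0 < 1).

000

A breadth-first search from p0 reaches an accepting state first via the path p0 → p5 → p2 → p1 on input 000.
No string of length < 3 is accepted (BFS exhausts all shorter strings without reaching an accepting state), and 000 is the lexicographically least accepting string of length 3.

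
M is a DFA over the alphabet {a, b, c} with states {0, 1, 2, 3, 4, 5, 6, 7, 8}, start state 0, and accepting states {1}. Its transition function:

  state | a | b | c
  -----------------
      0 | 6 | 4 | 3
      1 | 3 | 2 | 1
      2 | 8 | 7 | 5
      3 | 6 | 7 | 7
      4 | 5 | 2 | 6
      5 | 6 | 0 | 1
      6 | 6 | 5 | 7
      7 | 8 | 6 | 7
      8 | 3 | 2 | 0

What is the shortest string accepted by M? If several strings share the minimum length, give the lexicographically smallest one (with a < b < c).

A breadth-first search from 0 reaches an accepting state first via the path 0 → 6 → 5 → 1 on input abc.
No string of length < 3 is accepted (BFS exhausts all shorter strings without reaching an accepting state), and abc is the lexicographically least accepting string of length 3.

abc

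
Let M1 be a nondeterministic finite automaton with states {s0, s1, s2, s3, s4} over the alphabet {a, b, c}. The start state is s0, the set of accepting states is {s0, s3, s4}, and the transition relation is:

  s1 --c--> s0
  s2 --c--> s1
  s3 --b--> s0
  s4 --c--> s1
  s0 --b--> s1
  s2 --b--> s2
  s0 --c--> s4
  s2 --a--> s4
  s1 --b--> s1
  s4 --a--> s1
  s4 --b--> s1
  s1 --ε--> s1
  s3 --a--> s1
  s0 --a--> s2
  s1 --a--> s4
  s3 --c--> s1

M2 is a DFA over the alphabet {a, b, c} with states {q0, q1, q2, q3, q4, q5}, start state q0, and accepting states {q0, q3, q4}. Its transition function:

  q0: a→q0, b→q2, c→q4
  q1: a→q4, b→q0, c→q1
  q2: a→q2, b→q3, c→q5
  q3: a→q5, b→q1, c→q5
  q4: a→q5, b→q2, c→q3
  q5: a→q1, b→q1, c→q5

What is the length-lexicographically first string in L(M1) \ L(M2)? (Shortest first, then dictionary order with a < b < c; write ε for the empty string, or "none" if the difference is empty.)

The string ba is accepted by M1 but not by M2.
No shorter string lies in the difference, and ba is the lexicographically first length-2 string in L(M1) \ L(M2).

ba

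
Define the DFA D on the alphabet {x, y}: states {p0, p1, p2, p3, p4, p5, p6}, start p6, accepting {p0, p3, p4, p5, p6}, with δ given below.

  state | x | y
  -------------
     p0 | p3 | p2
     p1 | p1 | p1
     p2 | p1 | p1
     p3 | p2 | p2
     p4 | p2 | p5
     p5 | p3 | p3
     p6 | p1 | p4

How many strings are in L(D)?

5

The useful subgraph on states {p3, p4, p5, p6} is acyclic, so L(D) is finite; the longest accepting path visits 4 useful states, giving maximum string length 3.
Counting accepting paths from p6 by length: 1 of length 0, 1 of length 1, 1 of length 2, 2 of length 3. Total 5.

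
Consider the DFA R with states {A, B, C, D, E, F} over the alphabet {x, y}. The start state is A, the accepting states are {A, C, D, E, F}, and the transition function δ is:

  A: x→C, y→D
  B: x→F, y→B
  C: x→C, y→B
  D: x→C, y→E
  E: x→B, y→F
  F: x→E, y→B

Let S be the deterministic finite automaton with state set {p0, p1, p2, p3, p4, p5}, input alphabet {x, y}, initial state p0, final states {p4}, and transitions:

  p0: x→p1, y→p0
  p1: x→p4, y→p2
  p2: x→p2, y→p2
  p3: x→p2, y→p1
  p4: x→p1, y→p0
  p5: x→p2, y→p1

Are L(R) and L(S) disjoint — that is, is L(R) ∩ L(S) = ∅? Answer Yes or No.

No

The string xx is accepted by both R and S.
Hence L(R) ∩ L(S) ≠ ∅.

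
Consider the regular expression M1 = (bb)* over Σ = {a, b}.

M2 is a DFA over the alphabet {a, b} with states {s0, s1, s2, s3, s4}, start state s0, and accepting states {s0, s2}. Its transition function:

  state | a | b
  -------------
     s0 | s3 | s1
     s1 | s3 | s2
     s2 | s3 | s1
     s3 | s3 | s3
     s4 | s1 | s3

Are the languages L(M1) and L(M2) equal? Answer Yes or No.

Converting the expression M1 to a DFA (subset construction, then merging equivalent states) gives the minimal DFA with states {r0, r1, r2}, start state r0, accepting states {r0} and transitions r0: a→r1, b→r2; r1: a→r1, b→r1; r2: a→r1, b→r0.
Exploring the product automaton M1 × M2 from the start pair (r0, s0), following both machines on each input symbol, reaches 4 state pairs: (r0, s0), (r1, s3), (r2, s1), (r0, s2).
M1 accepts in {r0} and M2 accepts in {s0, s2}. In every reachable pair the two components are either both accepting — (r0, s0), (r0, s2) — or both non-accepting, so no string is accepted by exactly one of the machines: L(M1) \ L(M2) and L(M2) \ L(M1) are both empty.
Hence every string is accepted by M1 iff it is accepted by M2, and the two languages coincide.

Yes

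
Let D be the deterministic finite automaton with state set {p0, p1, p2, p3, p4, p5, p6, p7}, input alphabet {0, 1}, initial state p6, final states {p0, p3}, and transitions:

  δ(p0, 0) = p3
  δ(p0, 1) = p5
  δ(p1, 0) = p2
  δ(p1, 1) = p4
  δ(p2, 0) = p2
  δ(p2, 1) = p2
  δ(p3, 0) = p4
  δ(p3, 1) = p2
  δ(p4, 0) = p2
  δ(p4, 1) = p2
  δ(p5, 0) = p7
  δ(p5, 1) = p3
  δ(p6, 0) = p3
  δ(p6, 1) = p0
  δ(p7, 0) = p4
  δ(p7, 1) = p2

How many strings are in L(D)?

4

The useful subgraph on states {p0, p3, p5, p6} is acyclic, so L(D) is finite; the longest accepting path visits 4 useful states, giving maximum string length 3.
Counting accepting paths from p6 by length: 2 of length 1, 1 of length 2, 1 of length 3. Total 4.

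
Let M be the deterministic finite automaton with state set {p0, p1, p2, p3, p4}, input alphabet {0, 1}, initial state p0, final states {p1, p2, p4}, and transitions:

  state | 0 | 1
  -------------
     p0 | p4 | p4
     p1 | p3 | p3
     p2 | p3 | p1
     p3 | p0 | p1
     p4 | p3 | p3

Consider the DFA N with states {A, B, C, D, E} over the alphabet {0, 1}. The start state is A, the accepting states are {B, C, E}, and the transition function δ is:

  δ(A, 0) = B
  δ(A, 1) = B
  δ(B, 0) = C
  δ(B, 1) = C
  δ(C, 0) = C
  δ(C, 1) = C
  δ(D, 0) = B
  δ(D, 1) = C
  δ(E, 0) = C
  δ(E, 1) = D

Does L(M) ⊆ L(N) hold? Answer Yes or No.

Exploring the product automaton M × N from the start pair (p0, A), following both machines on each input symbol, reaches 6 state pairs: (p0, A), (p4, B), (p3, C), (p0, C), (p1, C), (p4, C).
M accepts in {p1, p2, p4} and N accepts in {B, C, E}. The reachable pairs whose M-component is accepting are (p4, B), (p1, C), (p4, C); in each of them the N-component is accepting too, so the product for L(M) \ L(N) (M-component accepting, N-component rejecting) has no reachable accepting pair and the difference is empty.
Hence every string in L(M) is also in L(N).

Yes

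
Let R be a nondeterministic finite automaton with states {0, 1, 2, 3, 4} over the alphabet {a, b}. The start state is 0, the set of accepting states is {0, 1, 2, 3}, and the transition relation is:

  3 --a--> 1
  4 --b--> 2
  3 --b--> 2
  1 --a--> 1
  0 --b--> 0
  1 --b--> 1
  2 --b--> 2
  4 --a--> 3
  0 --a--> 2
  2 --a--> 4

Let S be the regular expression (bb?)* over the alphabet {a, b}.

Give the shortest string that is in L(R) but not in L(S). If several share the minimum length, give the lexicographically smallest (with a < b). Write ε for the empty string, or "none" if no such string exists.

The string a is accepted by R but not by S.
No shorter string lies in the difference, and a is the lexicographically first length-1 string in L(R) \ L(S).

a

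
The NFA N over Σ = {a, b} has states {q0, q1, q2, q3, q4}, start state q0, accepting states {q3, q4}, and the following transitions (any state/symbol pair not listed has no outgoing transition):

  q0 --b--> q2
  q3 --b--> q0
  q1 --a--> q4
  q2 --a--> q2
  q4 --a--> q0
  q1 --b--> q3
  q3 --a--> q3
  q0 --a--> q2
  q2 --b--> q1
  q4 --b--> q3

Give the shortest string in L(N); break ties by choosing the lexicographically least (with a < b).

A breadth-first search from q0 reaches an accepting state first via the path q0 → q2 → q1 → q4 on input aba.
No string of length < 3 is accepted (BFS exhausts all shorter strings without reaching an accepting state), and aba is the lexicographically least accepting string of length 3.

aba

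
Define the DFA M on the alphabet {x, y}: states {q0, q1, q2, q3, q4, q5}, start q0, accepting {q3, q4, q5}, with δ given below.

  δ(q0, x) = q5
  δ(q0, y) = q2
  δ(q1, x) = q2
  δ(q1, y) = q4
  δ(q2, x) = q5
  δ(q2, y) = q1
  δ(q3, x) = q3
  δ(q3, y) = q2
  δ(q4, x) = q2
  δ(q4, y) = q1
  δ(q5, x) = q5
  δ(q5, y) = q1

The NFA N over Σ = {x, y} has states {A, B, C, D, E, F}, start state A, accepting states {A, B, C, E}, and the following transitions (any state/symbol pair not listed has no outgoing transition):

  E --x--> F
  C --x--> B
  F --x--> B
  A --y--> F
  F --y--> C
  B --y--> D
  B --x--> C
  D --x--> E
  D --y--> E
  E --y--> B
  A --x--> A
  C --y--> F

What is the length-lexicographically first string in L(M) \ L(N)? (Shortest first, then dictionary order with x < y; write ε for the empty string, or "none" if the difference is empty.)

The string yyy is accepted by M but not by N.
No shorter string lies in the difference, and yyy is the lexicographically first length-3 string in L(M) \ L(N).

yyy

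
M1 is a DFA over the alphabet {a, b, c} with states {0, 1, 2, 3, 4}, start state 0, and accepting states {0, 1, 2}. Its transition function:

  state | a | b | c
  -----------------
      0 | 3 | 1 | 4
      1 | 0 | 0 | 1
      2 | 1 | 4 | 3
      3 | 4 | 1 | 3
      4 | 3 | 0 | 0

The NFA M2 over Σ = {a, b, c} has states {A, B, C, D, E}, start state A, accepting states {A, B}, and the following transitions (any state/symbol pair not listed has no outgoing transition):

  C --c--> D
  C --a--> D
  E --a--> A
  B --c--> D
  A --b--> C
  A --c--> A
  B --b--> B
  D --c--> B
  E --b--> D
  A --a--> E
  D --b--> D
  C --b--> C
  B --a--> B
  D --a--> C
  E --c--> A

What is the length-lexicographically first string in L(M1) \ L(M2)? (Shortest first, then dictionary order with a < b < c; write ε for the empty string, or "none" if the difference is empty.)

The string b is accepted by M1 but not by M2.
No shorter string lies in the difference, and b is the lexicographically first length-1 string in L(M1) \ L(M2).

b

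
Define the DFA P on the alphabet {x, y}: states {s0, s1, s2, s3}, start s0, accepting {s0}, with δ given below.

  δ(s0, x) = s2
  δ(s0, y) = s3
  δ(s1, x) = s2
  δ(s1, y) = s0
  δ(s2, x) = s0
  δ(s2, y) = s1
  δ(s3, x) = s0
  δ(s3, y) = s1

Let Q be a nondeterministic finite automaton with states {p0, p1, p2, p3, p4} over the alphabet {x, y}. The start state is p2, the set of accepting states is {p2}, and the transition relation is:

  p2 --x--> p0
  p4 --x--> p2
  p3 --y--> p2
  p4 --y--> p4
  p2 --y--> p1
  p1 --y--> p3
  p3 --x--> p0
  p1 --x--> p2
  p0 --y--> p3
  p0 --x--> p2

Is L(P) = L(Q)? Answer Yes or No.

Yes

Exploring the product automaton P × Q from the start pair (s0, p2), following both machines on each input symbol, reaches 4 state pairs: (s0, p2), (s2, p0), (s3, p1), (s1, p3).
P accepts in {s0} and Q accepts in {p2}. In every reachable pair the two components are either both accepting — (s0, p2) — or both non-accepting, so no string is accepted by exactly one of the machines: L(P) \ L(Q) and L(Q) \ L(P) are both empty.
Hence every string is accepted by P iff it is accepted by Q, and the two languages coincide.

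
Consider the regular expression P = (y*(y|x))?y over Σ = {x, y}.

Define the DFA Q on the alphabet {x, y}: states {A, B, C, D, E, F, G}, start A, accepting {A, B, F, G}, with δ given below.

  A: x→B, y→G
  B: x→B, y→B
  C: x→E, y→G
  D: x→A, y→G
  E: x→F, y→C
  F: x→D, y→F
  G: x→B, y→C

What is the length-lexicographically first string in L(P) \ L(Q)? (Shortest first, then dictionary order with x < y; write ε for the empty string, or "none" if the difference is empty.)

The string yy is accepted by P but not by Q.
No shorter string lies in the difference, and yy is the lexicographically first length-2 string in L(P) \ L(Q).

yy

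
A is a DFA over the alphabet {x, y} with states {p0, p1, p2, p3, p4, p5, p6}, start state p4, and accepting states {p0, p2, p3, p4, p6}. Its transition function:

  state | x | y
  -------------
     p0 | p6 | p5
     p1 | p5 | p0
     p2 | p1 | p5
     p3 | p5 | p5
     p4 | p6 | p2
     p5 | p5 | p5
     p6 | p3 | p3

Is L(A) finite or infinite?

finite

The useful states (reachable from p4 and able to reach an accepting state) are {p0, p1, p2, p3, p4, p6}.
Restricted to these states the transition graph has no cycle, so every accepting path has bounded length and L is finite.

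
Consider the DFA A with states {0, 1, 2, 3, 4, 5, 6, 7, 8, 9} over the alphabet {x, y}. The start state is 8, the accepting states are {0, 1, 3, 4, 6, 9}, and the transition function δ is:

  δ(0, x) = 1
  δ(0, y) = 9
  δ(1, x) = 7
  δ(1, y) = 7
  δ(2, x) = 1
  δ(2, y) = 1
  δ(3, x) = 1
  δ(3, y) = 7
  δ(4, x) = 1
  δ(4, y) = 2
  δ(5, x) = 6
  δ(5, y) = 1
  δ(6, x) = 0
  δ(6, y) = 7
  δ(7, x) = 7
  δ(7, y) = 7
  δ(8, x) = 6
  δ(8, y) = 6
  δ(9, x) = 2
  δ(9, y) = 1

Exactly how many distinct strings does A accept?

14

The useful subgraph on states {0, 1, 2, 6, 8, 9} is acyclic, so L(A) is finite; the longest accepting path visits 6 useful states, giving maximum string length 5.
Counting accepting paths from 8 by length: 2 of length 1, 2 of length 2, 4 of length 3, 2 of length 4, 4 of length 5. Total 14.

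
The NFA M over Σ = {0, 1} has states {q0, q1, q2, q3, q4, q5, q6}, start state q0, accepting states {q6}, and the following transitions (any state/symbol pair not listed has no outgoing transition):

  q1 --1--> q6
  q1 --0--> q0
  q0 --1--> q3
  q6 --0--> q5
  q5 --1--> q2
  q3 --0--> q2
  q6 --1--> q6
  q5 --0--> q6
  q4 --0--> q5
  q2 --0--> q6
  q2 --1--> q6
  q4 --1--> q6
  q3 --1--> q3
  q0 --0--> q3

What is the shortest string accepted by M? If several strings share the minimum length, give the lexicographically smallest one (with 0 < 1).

A breadth-first search from q0 reaches an accepting state first via the path q0 → q3 → q2 → q6 on input 000.
No string of length < 3 is accepted (BFS exhausts all shorter strings without reaching an accepting state), and 000 is the lexicographically least accepting string of length 3.

000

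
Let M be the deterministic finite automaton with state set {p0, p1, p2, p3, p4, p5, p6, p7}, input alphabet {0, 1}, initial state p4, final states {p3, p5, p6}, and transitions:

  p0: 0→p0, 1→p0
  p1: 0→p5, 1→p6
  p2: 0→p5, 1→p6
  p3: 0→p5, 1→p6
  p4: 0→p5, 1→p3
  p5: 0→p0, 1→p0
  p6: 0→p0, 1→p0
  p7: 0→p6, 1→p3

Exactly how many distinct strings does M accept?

The useful subgraph on states {p3, p4, p5, p6} is acyclic, so L(M) is finite; the longest accepting path visits 3 useful states, giving maximum string length 2.
Counting accepting paths from p4 by length: 2 of length 1, 2 of length 2. Total 4.

4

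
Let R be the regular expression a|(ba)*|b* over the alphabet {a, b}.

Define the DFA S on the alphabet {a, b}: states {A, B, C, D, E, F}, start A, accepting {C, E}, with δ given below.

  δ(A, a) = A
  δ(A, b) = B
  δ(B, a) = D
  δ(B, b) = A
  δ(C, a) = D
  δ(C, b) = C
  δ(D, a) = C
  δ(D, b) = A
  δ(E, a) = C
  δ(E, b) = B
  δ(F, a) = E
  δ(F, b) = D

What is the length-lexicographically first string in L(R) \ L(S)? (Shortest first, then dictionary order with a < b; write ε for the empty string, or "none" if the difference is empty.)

ε

The empty string ε is accepted by R but not by S.
Since ε is the unique shortest string, it is the required witness.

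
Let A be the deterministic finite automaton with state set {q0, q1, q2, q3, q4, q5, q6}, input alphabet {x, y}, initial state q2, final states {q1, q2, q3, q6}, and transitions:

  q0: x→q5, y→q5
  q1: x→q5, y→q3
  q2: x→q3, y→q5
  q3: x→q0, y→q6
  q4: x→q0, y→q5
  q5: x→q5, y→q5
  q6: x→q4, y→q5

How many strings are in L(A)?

3

The useful subgraph on states {q2, q3, q6} is acyclic, so L(A) is finite; the longest accepting path visits 3 useful states, giving maximum string length 2.
Counting accepting paths from q2 by length: 1 of length 0, 1 of length 1, 1 of length 2. Total 3.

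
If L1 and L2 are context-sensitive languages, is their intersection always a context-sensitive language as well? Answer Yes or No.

An LBA keeps a copy of the input on a second track, runs the LBA for L₁, and if that accepts restores the input and runs the LBA for L₂; linear space suffices, so L₁ ∩ L₂ is context-sensitive.
So the context-sensitive languages are closed under intersection.

Yes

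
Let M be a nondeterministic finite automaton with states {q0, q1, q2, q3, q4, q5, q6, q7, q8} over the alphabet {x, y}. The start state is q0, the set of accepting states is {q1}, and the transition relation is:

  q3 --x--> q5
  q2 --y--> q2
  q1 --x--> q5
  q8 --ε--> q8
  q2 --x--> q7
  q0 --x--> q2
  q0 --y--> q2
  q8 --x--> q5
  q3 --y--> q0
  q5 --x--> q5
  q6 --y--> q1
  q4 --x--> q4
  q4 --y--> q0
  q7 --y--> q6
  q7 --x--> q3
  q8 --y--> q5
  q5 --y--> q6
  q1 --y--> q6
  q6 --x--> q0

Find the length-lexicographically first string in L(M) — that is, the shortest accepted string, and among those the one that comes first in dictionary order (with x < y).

A breadth-first search from q0 reaches an accepting state first via the path q0 → q2 → q7 → q6 → q1 on input xxyy.
No string of length < 4 is accepted (BFS exhausts all shorter strings without reaching an accepting state), and xxyy is the lexicographically least accepting string of length 4.

xxyy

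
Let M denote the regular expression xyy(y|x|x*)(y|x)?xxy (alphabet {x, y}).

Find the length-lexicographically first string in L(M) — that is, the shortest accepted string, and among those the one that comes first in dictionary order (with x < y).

xyyxxy

By inspection of the expression, no string of length less than 6 matches, and xyyxxy is the lexicographically first match of length 6.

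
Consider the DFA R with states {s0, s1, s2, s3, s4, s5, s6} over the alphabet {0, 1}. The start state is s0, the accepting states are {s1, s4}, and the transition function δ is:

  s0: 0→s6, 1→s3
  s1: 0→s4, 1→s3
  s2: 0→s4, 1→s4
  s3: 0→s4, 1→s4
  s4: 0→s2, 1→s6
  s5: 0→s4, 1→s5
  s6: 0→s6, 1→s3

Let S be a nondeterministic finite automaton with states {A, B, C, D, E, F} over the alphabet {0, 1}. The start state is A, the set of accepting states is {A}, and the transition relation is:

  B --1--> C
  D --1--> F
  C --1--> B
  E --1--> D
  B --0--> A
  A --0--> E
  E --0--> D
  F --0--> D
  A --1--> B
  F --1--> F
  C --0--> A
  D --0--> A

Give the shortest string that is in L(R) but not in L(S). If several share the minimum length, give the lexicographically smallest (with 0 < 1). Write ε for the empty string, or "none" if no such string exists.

The string 11 is accepted by R but not by S.
No shorter string lies in the difference, and 11 is the lexicographically first length-2 string in L(R) \ L(S).

11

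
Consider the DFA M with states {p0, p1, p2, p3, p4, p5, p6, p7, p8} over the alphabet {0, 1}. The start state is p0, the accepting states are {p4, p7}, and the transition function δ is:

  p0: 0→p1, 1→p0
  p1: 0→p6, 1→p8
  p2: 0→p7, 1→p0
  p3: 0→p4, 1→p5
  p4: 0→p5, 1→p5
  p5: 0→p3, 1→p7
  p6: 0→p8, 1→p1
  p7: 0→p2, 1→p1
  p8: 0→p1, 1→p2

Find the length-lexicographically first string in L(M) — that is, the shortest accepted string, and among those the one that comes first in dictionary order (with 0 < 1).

A breadth-first search from p0 reaches an accepting state first via the path p0 → p1 → p8 → p2 → p7 on input 0110.
No string of length < 4 is accepted (BFS exhausts all shorter strings without reaching an accepting state), and 0110 is the lexicographically least accepting string of length 4.

0110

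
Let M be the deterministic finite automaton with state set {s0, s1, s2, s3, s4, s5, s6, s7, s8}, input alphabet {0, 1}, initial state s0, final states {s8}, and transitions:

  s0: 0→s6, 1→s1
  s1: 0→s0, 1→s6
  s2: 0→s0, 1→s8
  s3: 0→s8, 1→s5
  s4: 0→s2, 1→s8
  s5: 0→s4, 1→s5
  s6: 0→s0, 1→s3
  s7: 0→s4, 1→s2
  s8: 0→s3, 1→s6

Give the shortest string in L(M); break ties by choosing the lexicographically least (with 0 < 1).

A breadth-first search from s0 reaches an accepting state first via the path s0 → s6 → s3 → s8 on input 010.
No string of length < 3 is accepted (BFS exhausts all shorter strings without reaching an accepting state), and 010 is the lexicographically least accepting string of length 3.

010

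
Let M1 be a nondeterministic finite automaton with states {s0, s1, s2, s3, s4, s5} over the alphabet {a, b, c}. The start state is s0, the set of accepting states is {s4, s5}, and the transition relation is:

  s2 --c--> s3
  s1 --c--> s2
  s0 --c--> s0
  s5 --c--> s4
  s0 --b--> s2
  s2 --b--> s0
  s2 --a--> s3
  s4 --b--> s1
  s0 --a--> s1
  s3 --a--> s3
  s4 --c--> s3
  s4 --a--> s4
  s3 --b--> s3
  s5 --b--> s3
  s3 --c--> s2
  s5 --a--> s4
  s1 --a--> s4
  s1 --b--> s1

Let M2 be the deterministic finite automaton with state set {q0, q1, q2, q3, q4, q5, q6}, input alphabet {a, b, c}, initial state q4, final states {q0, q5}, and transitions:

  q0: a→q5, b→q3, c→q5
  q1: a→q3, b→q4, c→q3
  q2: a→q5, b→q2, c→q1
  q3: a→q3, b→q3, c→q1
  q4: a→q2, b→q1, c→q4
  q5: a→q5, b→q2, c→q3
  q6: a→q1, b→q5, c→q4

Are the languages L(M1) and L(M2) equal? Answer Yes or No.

Yes

Exploring the product automaton M1 × M2 from the start pair (s0, q4), following both machines on each input symbol, reaches 5 state pairs: (s0, q4), (s1, q2), (s2, q1), (s4, q5), (s3, q3).
M1 accepts in {s4, s5} and M2 accepts in {q0, q5}. In every reachable pair the two components are either both accepting — (s4, q5) — or both non-accepting, so no string is accepted by exactly one of the machines: L(M1) \ L(M2) and L(M2) \ L(M1) are both empty.
Hence every string is accepted by M1 iff it is accepted by M2, and the two languages coincide.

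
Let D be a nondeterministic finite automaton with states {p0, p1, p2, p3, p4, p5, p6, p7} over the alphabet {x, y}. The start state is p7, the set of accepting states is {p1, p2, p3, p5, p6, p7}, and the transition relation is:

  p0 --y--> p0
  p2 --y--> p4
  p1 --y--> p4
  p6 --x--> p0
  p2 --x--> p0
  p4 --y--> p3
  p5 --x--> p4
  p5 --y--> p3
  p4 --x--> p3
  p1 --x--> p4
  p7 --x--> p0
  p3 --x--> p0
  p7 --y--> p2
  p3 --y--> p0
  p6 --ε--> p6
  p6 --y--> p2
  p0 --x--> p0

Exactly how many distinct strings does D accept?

The useful subgraph on states {p2, p3, p4, p7} is acyclic, so L(D) is finite; the longest accepting path visits 4 useful states, giving maximum string length 3.
Counting accepting paths from p7 by length: 1 of length 0, 1 of length 1, 2 of length 3. Total 4.

4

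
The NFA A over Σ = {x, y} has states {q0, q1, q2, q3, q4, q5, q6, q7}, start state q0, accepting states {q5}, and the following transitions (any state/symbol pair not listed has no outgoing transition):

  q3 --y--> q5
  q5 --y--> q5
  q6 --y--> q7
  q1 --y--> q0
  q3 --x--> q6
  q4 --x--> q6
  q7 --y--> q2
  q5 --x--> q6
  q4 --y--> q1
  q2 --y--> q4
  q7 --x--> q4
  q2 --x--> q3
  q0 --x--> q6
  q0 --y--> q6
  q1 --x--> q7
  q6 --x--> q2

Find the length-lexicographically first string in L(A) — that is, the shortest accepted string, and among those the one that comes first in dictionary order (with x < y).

xxxy

A breadth-first search from q0 reaches an accepting state first via the path q0 → q6 → q2 → q3 → q5 on input xxxy.
No string of length < 4 is accepted (BFS exhausts all shorter strings without reaching an accepting state), and xxxy is the lexicographically least accepting string of length 4.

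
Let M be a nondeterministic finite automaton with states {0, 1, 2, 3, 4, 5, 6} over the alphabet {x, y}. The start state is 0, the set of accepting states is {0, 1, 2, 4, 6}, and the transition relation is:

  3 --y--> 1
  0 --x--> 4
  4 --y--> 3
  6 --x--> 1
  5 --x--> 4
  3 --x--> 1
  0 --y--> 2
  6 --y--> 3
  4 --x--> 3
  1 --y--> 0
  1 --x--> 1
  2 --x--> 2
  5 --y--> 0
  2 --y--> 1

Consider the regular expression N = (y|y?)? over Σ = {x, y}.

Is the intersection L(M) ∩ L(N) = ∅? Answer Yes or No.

No

The empty string ε is accepted by both M and N.
Hence L(M) ∩ L(N) ≠ ∅.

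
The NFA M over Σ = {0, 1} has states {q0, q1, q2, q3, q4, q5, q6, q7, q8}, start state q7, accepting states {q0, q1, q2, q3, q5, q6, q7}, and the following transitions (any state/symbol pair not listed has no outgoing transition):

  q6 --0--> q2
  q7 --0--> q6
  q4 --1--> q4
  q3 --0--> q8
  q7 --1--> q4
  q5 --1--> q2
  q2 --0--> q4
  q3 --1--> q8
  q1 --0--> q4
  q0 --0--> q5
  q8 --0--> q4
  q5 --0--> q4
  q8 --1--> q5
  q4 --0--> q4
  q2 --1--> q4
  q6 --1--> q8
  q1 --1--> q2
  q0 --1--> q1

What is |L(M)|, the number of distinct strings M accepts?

5

The useful subgraph on states {q2, q5, q6, q7, q8} is acyclic, so L(M) is finite; the longest accepting path visits 5 useful states, giving maximum string length 4.
Counting accepting paths from q7 by length: 1 of length 0, 1 of length 1, 1 of length 2, 1 of length 3, 1 of length 4. Total 5.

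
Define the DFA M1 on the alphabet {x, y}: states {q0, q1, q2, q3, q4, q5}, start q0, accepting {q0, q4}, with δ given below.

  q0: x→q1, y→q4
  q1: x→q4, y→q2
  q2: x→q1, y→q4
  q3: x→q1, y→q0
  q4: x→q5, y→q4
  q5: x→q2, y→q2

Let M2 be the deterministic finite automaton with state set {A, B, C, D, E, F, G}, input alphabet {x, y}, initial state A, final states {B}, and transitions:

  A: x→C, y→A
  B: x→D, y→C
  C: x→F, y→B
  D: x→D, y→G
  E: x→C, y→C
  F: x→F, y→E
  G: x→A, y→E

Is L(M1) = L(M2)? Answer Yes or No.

No

The empty string ε is accepted by M1 but rejected by M2.
So L(M1) ≠ L(M2).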